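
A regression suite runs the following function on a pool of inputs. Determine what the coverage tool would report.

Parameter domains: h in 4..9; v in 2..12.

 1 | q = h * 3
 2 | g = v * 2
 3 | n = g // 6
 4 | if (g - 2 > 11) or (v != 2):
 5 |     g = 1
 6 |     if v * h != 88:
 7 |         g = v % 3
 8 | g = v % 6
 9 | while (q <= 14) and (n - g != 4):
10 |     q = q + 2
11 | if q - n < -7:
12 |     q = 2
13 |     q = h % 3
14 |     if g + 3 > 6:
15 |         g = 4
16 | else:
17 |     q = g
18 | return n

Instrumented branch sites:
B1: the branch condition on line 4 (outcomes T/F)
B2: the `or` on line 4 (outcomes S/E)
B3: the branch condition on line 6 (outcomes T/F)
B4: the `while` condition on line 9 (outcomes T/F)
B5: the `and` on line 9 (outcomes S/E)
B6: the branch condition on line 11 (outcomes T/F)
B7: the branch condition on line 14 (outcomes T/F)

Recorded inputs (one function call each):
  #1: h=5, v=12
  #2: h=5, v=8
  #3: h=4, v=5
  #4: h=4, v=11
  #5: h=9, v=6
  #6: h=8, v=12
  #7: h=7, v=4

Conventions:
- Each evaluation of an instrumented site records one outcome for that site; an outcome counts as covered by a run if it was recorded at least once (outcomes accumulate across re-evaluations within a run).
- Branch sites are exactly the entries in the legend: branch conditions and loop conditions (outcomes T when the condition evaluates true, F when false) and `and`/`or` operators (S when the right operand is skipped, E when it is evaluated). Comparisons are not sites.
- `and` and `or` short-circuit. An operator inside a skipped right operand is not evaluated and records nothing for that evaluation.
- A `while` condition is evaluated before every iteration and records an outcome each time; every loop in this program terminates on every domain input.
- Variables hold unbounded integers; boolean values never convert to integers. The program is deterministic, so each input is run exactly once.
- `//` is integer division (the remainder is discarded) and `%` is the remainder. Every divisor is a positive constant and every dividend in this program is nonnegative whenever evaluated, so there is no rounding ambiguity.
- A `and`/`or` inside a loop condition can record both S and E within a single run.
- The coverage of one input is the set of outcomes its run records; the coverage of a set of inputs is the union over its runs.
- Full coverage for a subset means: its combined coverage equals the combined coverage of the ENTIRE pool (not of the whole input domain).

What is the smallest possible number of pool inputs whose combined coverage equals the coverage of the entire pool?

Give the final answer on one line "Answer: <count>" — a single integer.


test 1 (h=5, v=12) fires B2->S, B1->T, B3->T, B5->S, B4->F, B6->F; hits B1=T, B2=S, B3=T, B4=F, B5=S, B6=F
test 2 (h=5, v=8) fires B2->S, B1->T, B3->T, B5->S, B4->F, B6->F; hits B1=T, B2=S, B3=T, B4=F, B5=S, B6=F
test 3 (h=4, v=5) fires B2->E, B1->T, B3->T, B5->E, B4->T, B5->E, B4->T, B5->S, B4->F, B6->F; hits B1=T, B2=E, B3=T, B4=T, B4=F, B5=S, B5=E, B6=F
test 4 (h=4, v=11) fires B2->S, B1->T, B3->T, B5->E, B4->T, B5->E, B4->T, B5->S, B4->F, B6->F; hits B1=T, B2=S, B3=T, B4=T, B4=F, B5=S, B5=E, B6=F
test 5 (h=9, v=6) fires B2->E, B1->T, B3->T, B5->S, B4->F, B6->F; hits B1=T, B2=E, B3=T, B4=F, B5=S, B6=F
test 6 (h=8, v=12) fires B2->S, B1->T, B3->T, B5->S, B4->F, B6->F; hits B1=T, B2=S, B3=T, B4=F, B5=S, B6=F
test 7 (h=7, v=4) fires B2->E, B1->T, B3->T, B5->S, B4->F, B6->F; hits B1=T, B2=E, B3=T, B4=F, B5=S, B6=F
together the pool reaches 9 outcomes: B1=T, B2=S, B2=E, B3=T, B4=T, B4=F, B5=S, B5=E, B6=F
every size-1 subset falls short of the 9 outcomes (best: 8/9)
size 2: inputs {1, 3} cover all 9 outcomes, and no lexicographically smaller subset of this size does
Answer: 2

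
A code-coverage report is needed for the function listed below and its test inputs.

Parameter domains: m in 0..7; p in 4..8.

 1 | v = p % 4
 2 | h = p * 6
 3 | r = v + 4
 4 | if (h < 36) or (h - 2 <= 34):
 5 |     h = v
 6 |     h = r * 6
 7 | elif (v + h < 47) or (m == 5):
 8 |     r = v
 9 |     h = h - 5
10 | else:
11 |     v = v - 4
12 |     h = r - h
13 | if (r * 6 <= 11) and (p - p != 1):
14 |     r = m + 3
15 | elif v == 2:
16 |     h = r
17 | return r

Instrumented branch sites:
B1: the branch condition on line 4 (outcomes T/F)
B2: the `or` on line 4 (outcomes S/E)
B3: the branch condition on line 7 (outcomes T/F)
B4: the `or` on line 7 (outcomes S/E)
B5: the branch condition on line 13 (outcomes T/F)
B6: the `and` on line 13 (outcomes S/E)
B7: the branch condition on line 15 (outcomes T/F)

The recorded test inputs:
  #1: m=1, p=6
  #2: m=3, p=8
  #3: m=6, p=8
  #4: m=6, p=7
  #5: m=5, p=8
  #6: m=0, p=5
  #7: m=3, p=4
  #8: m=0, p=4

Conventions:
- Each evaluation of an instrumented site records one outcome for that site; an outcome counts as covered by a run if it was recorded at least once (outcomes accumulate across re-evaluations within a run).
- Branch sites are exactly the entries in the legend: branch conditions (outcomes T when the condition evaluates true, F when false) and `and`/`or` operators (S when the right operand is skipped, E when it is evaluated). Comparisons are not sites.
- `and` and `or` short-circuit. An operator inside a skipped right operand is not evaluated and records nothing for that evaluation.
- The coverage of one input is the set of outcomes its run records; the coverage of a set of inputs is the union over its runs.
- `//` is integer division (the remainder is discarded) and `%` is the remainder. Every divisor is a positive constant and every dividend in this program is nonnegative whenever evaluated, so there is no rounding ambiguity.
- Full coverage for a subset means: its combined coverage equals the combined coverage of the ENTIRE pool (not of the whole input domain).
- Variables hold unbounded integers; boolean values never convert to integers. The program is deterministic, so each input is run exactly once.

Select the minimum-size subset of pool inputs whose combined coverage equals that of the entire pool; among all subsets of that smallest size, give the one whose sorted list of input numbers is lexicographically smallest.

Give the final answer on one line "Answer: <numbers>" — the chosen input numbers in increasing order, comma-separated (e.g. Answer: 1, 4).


run #1 (m=1, p=6) records B1=T, B2=E, B5=F, B6=S, B7=T
run #2 (m=3, p=8) records B1=F, B2=E, B3=F, B4=E, B5=F, B6=S, B7=F
run #3 (m=6, p=8) records B1=F, B2=E, B3=F, B4=E, B5=F, B6=S, B7=F
run #4 (m=6, p=7) records B1=F, B2=E, B3=T, B4=S, B5=F, B6=S, B7=F
run #5 (m=5, p=8) records B1=F, B2=E, B3=T, B4=E, B5=T, B6=E
run #6 (m=0, p=5) records B1=T, B2=S, B5=F, B6=S, B7=F
run #7 (m=3, p=4) records B1=T, B2=S, B5=F, B6=S, B7=F
run #8 (m=0, p=4) records B1=T, B2=S, B5=F, B6=S, B7=F
the full pool covers 14 outcomes: B1=T, B1=F, B2=S, B2=E, B3=T, B3=F, B4=S, B4=E, B5=T, B5=F, B6=S, B6=E, B7=T, B7=F
checked all size-1 subsets: none covers 14 outcomes (max 7/14)
checked all size-2 subsets: none covers 14 outcomes (max 11/14)
checked all size-3 subsets: none covers 14 outcomes (max 12/14)
checked all size-4 subsets: none covers 14 outcomes (max 13/14)
inputs {1, 2, 4, 5, 6} (size 5) cover everything; no size-5 subset with a lexicographically smaller index list covers all 14
Answer: 1, 2, 4, 5, 6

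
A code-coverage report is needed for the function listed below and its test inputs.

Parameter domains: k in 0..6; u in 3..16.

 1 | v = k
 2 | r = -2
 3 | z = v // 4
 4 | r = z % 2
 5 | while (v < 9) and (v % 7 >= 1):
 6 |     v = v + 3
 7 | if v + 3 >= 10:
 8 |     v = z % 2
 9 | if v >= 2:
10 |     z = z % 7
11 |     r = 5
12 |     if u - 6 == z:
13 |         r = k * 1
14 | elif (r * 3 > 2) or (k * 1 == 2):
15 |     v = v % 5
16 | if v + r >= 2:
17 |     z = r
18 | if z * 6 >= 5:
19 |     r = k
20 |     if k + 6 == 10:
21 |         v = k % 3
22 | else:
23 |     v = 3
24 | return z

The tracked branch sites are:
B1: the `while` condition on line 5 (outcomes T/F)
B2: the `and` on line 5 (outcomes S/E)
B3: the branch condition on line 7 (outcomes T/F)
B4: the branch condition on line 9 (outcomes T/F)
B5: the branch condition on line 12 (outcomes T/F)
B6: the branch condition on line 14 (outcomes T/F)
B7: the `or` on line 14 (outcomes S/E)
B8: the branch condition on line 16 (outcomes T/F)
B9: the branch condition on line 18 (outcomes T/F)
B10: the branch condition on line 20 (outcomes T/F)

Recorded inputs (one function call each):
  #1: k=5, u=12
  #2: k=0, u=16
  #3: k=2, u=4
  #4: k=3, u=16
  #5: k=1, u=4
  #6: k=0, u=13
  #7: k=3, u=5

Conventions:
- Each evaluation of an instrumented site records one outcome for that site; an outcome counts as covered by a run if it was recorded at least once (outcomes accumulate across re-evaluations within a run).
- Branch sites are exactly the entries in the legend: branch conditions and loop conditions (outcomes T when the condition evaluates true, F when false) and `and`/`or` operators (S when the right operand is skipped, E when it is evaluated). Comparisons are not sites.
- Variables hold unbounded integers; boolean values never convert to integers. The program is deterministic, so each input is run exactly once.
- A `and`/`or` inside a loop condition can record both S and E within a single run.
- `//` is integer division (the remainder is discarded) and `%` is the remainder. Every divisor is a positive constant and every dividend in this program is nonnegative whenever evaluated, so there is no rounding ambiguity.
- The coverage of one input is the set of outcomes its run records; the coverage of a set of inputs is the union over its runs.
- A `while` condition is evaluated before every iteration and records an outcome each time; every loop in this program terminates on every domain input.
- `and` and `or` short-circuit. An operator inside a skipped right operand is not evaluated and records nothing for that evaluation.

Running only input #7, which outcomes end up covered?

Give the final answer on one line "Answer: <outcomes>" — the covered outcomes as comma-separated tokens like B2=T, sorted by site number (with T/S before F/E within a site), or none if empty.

Simulating input #7 (k=3, u=5) step by step:
  B2->E, B1->T, B2->E, B1->T, B2->S, B1->F, B3->T, B4->F, B7->E, B6->F
  B8->F, B9->F
distinct outcomes covered: B1=T, B1=F, B2=S, B2=E, B3=T, B4=F, B6=F, B7=E, B8=F, B9=F

Answer: B1=T, B1=F, B2=S, B2=E, B3=T, B4=F, B6=F, B7=E, B8=F, B9=F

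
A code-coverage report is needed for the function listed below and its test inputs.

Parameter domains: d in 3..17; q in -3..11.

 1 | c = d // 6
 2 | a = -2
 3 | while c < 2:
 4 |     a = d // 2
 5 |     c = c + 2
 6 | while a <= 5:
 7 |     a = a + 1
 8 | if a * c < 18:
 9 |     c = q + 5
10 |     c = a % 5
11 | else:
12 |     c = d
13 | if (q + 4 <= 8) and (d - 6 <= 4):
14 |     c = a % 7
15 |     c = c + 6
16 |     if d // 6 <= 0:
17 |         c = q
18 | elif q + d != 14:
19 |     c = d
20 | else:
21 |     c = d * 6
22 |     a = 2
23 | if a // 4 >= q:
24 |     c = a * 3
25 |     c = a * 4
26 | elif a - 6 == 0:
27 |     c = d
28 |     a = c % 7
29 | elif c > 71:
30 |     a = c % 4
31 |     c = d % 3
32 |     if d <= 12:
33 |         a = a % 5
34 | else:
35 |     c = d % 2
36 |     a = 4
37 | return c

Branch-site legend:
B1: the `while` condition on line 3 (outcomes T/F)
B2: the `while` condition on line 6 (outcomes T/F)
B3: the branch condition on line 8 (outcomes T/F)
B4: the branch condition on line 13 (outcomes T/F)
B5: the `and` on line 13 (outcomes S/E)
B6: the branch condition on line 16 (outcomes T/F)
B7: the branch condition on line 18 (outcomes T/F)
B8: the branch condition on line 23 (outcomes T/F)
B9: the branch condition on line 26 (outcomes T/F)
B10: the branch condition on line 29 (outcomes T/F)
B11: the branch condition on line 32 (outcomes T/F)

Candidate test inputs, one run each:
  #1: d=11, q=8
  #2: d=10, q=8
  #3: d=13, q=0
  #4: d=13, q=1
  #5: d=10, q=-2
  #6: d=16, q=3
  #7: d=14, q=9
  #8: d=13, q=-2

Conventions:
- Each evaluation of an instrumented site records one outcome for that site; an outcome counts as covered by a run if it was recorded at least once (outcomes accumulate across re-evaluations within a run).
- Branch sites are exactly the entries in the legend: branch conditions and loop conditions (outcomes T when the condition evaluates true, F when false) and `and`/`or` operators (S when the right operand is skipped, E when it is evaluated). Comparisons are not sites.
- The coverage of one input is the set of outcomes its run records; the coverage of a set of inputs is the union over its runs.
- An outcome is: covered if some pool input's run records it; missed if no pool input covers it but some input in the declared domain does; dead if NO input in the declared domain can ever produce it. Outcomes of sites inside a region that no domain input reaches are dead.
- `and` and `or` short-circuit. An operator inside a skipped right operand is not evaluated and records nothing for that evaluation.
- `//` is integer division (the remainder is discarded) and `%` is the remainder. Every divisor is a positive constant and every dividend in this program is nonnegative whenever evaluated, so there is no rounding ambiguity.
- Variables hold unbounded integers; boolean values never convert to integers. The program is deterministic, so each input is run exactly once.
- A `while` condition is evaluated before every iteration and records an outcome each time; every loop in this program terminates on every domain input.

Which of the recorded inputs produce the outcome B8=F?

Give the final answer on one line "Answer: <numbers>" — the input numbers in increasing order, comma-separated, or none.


input #1 (d=11, q=8): covers B8=F
input #2 (d=10, q=8): covers B8=F
input #3 (d=13, q=0): misses B8=F
input #4 (d=13, q=1): covers B8=F
input #5 (d=10, q=-2): misses B8=F
input #6 (d=16, q=3): covers B8=F
input #7 (d=14, q=9): covers B8=F
input #8 (d=13, q=-2): misses B8=F
Answer: 1, 2, 4, 6, 7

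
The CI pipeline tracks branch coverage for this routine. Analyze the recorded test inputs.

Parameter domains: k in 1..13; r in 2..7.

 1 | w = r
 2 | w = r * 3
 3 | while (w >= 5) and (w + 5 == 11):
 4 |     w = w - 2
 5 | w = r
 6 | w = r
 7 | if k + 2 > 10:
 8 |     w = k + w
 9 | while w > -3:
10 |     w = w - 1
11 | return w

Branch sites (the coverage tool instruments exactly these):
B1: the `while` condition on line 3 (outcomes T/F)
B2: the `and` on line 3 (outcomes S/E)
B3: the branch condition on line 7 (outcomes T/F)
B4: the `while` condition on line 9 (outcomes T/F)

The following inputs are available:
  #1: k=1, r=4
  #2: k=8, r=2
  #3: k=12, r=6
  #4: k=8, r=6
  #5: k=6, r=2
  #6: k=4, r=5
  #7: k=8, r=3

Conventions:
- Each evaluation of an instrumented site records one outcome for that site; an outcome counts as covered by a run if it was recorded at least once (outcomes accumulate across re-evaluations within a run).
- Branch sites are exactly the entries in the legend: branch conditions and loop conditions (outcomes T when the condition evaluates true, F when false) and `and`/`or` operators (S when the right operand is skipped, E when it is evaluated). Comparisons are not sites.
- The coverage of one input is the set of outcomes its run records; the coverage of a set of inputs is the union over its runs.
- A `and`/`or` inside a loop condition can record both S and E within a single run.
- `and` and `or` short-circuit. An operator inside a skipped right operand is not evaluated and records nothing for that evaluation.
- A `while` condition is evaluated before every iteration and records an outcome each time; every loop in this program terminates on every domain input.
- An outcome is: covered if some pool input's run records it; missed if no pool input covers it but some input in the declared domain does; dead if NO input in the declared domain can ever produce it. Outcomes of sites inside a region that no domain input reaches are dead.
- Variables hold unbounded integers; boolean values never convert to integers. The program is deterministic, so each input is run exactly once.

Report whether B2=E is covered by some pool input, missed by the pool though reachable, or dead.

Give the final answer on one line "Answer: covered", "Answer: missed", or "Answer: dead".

B2=E is recorded by pool input(s) 1, 2, 3, 4, 5, 6, 7 -> covered

Answer: covered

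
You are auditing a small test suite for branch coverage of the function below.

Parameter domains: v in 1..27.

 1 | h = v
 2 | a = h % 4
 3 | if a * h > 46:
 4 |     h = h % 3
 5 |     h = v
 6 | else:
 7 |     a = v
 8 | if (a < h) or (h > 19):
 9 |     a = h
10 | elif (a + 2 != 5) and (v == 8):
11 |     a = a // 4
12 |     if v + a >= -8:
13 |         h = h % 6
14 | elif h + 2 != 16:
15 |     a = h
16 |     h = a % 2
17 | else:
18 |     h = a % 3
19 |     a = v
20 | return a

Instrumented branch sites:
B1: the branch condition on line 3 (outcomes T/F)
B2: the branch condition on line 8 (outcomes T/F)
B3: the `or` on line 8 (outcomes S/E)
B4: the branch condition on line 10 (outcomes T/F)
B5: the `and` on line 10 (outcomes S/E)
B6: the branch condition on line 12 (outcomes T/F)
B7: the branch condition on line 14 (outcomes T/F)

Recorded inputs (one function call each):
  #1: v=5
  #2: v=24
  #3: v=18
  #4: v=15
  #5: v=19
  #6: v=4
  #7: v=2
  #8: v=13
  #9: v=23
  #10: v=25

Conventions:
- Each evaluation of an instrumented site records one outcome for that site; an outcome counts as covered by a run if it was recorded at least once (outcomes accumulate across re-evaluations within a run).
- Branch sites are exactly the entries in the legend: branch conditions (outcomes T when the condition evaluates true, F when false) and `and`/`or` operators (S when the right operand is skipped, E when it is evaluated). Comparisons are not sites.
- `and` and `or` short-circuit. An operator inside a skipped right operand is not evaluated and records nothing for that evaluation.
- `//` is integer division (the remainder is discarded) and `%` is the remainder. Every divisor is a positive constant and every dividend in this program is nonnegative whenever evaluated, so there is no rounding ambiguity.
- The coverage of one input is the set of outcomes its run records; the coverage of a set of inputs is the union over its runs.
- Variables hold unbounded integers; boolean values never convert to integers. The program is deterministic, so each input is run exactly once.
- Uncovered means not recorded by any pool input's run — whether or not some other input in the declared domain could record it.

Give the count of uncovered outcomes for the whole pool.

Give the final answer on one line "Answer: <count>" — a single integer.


#1 (v=5) -> covered: B1=F, B2=F, B3=E, B4=F, B5=E, B7=T
#2 (v=24) -> covered: B1=F, B2=T, B3=E
#3 (v=18) -> covered: B1=F, B2=F, B3=E, B4=F, B5=E, B7=T
#4 (v=15) -> covered: B1=F, B2=F, B3=E, B4=F, B5=E, B7=T
#5 (v=19) -> covered: B1=T, B2=T, B3=S
#6 (v=4) -> covered: B1=F, B2=F, B3=E, B4=F, B5=E, B7=T
#7 (v=2) -> covered: B1=F, B2=F, B3=E, B4=F, B5=E, B7=T
#8 (v=13) -> covered: B1=F, B2=F, B3=E, B4=F, B5=E, B7=T
#9 (v=23) -> covered: B1=T, B2=T, B3=S
#10 (v=25) -> covered: B1=F, B2=T, B3=E
union over the pool: B1=T, B1=F, B2=T, B2=F, B3=S, B3=E, B4=F, B5=E, B7=T
uncovered (5 of 14): B4=T, B5=S, B6=T, B6=F, B7=F
Answer: 5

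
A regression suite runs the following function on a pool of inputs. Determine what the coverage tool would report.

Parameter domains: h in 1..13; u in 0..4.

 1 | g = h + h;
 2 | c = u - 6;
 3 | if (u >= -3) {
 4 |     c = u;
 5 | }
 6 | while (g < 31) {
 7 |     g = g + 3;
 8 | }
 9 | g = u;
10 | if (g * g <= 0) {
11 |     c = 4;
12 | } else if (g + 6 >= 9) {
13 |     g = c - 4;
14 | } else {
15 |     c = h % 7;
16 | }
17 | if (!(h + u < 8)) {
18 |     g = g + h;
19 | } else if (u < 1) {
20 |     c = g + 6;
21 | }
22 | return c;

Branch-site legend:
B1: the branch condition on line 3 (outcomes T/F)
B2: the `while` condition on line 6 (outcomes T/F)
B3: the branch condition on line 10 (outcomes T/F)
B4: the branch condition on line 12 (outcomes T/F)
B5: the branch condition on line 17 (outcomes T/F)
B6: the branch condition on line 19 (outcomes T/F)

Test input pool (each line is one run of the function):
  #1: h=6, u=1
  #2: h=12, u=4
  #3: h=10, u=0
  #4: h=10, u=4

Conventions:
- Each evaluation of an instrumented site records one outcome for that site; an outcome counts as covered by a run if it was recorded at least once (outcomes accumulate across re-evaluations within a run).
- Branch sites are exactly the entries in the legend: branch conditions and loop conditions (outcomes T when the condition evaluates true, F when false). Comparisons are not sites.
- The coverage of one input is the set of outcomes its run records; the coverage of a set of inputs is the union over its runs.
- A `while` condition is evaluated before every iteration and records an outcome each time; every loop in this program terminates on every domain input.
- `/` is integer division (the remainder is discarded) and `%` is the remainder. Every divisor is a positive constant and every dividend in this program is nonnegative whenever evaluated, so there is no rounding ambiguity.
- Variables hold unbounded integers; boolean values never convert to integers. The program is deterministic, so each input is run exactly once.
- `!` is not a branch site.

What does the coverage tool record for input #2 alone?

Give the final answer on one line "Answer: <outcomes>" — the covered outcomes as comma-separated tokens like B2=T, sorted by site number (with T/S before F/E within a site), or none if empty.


Event log for input #2 (h=12, u=4):
  B1->T, B2->T, B2->T, B2->T, B2->F, B3->F, B4->T, B5->T
distinct outcomes covered: B1=T, B2=T, B2=F, B3=F, B4=T, B5=T
Answer: B1=T, B2=T, B2=F, B3=F, B4=T, B5=T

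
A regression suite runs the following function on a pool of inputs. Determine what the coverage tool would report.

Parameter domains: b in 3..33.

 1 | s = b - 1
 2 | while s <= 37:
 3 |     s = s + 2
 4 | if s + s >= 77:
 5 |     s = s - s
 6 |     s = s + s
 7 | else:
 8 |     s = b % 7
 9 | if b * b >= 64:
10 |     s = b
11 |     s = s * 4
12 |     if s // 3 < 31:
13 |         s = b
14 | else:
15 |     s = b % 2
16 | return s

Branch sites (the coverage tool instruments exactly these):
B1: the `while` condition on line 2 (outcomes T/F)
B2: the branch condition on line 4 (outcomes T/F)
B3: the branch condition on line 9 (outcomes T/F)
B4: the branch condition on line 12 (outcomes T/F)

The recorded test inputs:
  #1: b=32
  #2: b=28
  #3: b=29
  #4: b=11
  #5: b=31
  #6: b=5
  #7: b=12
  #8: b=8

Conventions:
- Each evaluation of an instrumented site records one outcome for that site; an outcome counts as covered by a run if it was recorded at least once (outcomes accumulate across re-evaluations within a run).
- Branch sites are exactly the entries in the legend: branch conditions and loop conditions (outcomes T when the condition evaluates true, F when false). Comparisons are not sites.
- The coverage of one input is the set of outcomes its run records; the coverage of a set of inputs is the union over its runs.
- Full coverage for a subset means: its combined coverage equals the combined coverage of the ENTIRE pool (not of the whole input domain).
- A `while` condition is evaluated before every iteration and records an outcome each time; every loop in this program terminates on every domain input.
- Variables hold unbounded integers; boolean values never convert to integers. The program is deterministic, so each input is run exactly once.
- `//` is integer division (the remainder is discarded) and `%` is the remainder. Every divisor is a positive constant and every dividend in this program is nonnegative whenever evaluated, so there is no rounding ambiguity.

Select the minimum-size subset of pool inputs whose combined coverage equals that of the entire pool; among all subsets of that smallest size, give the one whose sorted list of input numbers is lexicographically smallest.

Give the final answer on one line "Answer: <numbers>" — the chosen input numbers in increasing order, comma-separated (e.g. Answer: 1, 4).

test 1 (b=32) fires B1->T, B1->T, B1->T, B1->T, B1->F, B2->T, B3->T, B4->F; hits B1=T, B1=F, B2=T, B3=T, B4=F
test 2 (b=28) fires B1->T, B1->T, B1->T, B1->T, B1->T, B1->T, B1->F, B2->T, B3->T, B4->F; hits B1=T, B1=F, B2=T, B3=T, B4=F
test 3 (b=29) fires B1->T, B1->T, B1->T, B1->T, B1->T, B1->F, B2->F, B3->T, B4->F; hits B1=T, B1=F, B2=F, B3=T, B4=F
test 4 (b=11) fires B1->T, B1->T, B1->T, B1->T, B1->T, B1->T, B1->T, B1->T, B1->T, B1->T, B1->T, B1->T, B1->T, B1->T, ...; hits B1=T, B1=F, B2=F, B3=T, B4=T
test 5 (b=31) fires B1->T, B1->T, B1->T, B1->T, B1->F, B2->F, B3->T, B4->F; hits B1=T, B1=F, B2=F, B3=T, B4=F
test 6 (b=5) fires B1->T, B1->T, B1->T, B1->T, B1->T, B1->T, B1->T, B1->T, B1->T, B1->T, B1->T, B1->T, B1->T, B1->T, ...; hits B1=T, B1=F, B2=F, B3=F
test 7 (b=12) fires B1->T, B1->T, B1->T, B1->T, B1->T, B1->T, B1->T, B1->T, B1->T, B1->T, B1->T, B1->T, B1->T, B1->T, ...; hits B1=T, B1=F, B2=T, B3=T, B4=T
test 8 (b=8) fires B1->T, B1->T, B1->T, B1->T, B1->T, B1->T, B1->T, B1->T, B1->T, B1->T, B1->T, B1->T, B1->T, B1->T, ...; hits B1=T, B1=F, B2=T, B3=T, B4=T
union over all inputs: B1=T, B1=F, B2=T, B2=F, B3=T, B3=F, B4=T, B4=F (8 outcomes)
no size-1 subset reaches all 8 outcomes (best union: 5/8)
no size-2 subset reaches all 8 outcomes (best union: 7/8)
at size 3, {1, 4, 6} reaches all 8 outcomes; every lexicographically earlier size-3 subset fails

Answer: 1, 4, 6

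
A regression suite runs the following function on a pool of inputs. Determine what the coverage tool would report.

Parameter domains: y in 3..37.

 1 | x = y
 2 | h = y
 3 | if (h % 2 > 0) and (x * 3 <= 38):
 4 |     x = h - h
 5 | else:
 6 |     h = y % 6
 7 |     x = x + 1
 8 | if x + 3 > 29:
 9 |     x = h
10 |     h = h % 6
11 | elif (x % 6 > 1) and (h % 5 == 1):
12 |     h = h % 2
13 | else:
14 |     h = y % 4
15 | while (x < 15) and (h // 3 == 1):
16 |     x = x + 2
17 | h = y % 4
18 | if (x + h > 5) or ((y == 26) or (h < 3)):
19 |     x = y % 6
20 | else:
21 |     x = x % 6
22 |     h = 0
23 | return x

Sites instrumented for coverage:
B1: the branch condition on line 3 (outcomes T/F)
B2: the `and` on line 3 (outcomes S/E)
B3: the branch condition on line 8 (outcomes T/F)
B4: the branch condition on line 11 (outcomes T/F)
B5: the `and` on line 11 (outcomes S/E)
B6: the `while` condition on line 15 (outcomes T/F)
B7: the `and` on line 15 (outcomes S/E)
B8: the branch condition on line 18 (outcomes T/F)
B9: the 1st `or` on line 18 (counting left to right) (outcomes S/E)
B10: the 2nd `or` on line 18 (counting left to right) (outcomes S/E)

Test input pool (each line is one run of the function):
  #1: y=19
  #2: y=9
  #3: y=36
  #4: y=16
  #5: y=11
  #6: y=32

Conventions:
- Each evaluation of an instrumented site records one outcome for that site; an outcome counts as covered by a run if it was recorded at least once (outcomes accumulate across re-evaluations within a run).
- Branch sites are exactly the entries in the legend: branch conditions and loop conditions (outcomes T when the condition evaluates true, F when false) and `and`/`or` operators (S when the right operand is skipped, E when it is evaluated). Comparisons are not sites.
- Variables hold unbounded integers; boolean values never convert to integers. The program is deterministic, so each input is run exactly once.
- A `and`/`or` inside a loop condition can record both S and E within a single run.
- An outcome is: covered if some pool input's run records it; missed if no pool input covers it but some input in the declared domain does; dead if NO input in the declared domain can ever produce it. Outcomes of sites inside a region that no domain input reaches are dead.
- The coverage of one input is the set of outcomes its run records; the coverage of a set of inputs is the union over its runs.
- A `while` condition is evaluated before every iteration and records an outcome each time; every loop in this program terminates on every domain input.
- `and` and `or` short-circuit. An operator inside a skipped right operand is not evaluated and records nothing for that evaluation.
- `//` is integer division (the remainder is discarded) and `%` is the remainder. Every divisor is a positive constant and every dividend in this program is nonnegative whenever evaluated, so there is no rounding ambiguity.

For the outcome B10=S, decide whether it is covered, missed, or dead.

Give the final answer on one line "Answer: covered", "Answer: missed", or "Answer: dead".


no pool input records B10=S
but domain input (y=26) does record it -> reachable, so missed
Answer: missed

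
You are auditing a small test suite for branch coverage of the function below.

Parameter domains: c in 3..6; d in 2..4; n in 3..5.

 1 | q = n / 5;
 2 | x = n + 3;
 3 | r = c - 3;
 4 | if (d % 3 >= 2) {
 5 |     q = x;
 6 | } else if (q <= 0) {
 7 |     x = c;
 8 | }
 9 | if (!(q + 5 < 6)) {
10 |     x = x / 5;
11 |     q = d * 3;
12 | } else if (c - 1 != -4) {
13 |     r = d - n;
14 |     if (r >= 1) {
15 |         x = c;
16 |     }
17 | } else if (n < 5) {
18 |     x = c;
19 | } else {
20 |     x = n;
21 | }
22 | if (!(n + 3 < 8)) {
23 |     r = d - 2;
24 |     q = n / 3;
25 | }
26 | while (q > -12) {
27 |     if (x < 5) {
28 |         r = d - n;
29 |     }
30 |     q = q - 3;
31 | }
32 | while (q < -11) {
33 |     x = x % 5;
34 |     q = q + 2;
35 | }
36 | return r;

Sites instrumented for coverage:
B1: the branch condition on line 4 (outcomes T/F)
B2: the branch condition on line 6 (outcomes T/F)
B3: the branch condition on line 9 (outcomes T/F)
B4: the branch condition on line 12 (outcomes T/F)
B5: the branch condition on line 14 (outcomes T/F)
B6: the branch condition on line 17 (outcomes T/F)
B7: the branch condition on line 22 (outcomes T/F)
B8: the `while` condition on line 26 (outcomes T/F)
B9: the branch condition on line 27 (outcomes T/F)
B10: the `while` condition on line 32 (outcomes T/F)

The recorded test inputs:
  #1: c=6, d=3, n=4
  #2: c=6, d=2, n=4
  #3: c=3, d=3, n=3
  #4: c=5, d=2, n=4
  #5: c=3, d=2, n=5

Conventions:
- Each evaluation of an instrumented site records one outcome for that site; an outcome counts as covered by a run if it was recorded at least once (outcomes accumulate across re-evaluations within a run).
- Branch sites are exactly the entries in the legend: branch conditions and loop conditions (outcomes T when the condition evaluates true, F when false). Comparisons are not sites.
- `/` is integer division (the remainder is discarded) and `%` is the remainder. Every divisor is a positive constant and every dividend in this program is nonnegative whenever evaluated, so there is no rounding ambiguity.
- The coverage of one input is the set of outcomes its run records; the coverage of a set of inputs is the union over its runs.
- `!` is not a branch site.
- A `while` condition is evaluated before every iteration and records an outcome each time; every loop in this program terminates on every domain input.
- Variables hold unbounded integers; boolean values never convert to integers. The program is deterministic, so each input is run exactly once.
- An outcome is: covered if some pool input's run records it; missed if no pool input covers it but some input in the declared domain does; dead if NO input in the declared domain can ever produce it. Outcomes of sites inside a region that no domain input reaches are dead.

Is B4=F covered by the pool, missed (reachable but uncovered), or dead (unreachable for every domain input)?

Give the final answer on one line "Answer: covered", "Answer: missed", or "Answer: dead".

no pool input records B4=F
checking all 36 inputs in the declared domain: B4=F is never recorded -> dead

Answer: dead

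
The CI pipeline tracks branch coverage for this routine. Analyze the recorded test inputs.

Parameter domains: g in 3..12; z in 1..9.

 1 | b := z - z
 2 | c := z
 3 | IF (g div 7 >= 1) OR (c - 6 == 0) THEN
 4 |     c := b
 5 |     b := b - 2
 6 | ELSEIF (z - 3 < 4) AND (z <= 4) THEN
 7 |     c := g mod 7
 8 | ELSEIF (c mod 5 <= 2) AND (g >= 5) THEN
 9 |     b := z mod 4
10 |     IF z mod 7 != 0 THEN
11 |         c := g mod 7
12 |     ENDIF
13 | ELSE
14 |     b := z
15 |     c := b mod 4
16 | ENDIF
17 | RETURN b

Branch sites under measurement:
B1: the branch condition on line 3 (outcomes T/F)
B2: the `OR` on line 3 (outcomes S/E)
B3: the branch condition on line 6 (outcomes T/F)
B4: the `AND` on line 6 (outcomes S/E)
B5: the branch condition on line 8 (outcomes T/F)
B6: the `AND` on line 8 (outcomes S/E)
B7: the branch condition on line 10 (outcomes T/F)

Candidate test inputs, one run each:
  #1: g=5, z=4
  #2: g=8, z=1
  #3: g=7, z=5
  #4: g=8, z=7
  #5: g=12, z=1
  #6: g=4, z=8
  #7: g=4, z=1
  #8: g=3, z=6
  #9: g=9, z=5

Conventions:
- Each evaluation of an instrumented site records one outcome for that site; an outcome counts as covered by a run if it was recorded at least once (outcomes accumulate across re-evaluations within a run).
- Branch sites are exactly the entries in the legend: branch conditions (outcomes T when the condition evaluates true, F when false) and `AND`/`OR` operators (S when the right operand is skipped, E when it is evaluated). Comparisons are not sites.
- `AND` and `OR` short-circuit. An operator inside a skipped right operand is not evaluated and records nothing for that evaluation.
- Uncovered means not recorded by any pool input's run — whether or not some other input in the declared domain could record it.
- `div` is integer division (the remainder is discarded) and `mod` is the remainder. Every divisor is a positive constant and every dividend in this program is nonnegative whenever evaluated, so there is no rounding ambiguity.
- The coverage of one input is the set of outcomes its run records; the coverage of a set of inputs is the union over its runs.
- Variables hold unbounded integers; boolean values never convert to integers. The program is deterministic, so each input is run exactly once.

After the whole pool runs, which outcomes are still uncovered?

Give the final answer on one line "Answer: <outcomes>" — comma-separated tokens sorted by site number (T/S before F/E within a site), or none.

input #1 (g=5, z=4): covers B1=F, B2=E, B3=T, B4=E
input #2 (g=8, z=1): covers B1=T, B2=S
input #3 (g=7, z=5): covers B1=T, B2=S
input #4 (g=8, z=7): covers B1=T, B2=S
input #5 (g=12, z=1): covers B1=T, B2=S
input #6 (g=4, z=8): covers B1=F, B2=E, B3=F, B4=S, B5=F, B6=S
input #7 (g=4, z=1): covers B1=F, B2=E, B3=T, B4=E
input #8 (g=3, z=6): covers B1=T, B2=E
input #9 (g=9, z=5): covers B1=T, B2=S
union over the pool: B1=T, B1=F, B2=S, B2=E, B3=T, B3=F, B4=S, B4=E, B5=F, B6=S
uncovered (4 of 14): B5=T, B6=E, B7=T, B7=F

Answer: B5=T, B6=E, B7=T, B7=F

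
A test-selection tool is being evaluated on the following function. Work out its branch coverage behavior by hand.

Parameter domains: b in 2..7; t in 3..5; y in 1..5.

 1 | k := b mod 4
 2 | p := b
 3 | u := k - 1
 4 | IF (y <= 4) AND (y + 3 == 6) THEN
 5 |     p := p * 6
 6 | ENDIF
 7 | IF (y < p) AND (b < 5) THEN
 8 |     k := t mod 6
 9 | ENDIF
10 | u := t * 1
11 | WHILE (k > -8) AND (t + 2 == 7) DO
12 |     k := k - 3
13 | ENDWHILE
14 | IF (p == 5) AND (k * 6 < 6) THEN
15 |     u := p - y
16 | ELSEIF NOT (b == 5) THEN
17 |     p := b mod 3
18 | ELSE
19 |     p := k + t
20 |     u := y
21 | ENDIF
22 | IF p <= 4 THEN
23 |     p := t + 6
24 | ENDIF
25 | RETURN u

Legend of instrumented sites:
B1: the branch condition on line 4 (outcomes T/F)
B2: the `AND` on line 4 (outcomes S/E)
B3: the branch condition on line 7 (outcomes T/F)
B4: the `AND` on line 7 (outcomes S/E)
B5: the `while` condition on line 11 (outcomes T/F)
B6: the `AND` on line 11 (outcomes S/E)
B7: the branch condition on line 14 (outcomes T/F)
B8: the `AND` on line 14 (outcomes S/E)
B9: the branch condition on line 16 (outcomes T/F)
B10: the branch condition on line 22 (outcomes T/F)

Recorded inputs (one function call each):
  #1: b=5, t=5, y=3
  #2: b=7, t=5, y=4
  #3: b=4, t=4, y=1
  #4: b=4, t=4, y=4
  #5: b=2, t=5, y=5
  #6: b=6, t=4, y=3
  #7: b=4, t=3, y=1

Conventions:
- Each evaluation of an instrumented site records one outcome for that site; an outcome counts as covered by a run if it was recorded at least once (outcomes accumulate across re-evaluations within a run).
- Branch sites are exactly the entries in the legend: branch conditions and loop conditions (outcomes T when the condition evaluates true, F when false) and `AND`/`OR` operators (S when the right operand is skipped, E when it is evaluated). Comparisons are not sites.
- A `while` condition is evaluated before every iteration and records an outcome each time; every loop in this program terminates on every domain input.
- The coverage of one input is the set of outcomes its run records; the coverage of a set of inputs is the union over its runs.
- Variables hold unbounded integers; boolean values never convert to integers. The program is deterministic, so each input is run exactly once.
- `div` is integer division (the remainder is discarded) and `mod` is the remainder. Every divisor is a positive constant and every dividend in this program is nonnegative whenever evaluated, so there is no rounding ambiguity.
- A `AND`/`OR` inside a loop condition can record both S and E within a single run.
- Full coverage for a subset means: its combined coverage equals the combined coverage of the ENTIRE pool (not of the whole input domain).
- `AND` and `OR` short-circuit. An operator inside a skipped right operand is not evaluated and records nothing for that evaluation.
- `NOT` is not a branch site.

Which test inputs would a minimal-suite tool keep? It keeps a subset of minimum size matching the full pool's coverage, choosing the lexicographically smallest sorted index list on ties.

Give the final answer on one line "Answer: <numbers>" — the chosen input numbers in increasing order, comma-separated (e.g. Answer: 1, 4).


test 1 (b=5, t=5, y=3) hits B1=T, B2=E, B3=F, B4=E, B5=T, B5=F, B6=S, B6=E, B7=F, B8=S, B9=F, B10=T
test 2 (b=7, t=5, y=4) hits B1=F, B2=E, B3=F, B4=E, B5=T, B5=F, B6=S, B6=E, B7=F, B8=S, B9=T, B10=T
test 3 (b=4, t=4, y=1) hits B1=F, B2=E, B3=T, B4=E, B5=F, B6=E, B7=F, B8=S, B9=T, B10=T
test 4 (b=4, t=4, y=4) hits B1=F, B2=E, B3=F, B4=S, B5=F, B6=E, B7=F, B8=S, B9=T, B10=T
test 5 (b=2, t=5, y=5) hits B1=F, B2=S, B3=F, B4=S, B5=T, B5=F, B6=S, B6=E, B7=F, B8=S, B9=T, B10=T
test 6 (b=6, t=4, y=3) hits B1=T, B2=E, B3=F, B4=E, B5=F, B6=E, B7=F, B8=S, B9=T, B10=T
test 7 (b=4, t=3, y=1) hits B1=F, B2=E, B3=T, B4=E, B5=F, B6=E, B7=F, B8=S, B9=T, B10=T
together the pool reaches 17 outcomes: B1=T, B1=F, B2=S, B2=E, B3=T, B3=F, B4=S, B4=E, B5=T, B5=F, B6=S, B6=E, B7=F, B8=S, B9=T, B9=F, B10=T
no size-1 subset reaches all 17 outcomes (best union: 12/17)
no size-2 subset reaches all 17 outcomes (best union: 16/17)
size 3: inputs {1, 3, 5} cover all 17 outcomes, and no lexicographically smaller subset of this size does
Answer: 1, 3, 5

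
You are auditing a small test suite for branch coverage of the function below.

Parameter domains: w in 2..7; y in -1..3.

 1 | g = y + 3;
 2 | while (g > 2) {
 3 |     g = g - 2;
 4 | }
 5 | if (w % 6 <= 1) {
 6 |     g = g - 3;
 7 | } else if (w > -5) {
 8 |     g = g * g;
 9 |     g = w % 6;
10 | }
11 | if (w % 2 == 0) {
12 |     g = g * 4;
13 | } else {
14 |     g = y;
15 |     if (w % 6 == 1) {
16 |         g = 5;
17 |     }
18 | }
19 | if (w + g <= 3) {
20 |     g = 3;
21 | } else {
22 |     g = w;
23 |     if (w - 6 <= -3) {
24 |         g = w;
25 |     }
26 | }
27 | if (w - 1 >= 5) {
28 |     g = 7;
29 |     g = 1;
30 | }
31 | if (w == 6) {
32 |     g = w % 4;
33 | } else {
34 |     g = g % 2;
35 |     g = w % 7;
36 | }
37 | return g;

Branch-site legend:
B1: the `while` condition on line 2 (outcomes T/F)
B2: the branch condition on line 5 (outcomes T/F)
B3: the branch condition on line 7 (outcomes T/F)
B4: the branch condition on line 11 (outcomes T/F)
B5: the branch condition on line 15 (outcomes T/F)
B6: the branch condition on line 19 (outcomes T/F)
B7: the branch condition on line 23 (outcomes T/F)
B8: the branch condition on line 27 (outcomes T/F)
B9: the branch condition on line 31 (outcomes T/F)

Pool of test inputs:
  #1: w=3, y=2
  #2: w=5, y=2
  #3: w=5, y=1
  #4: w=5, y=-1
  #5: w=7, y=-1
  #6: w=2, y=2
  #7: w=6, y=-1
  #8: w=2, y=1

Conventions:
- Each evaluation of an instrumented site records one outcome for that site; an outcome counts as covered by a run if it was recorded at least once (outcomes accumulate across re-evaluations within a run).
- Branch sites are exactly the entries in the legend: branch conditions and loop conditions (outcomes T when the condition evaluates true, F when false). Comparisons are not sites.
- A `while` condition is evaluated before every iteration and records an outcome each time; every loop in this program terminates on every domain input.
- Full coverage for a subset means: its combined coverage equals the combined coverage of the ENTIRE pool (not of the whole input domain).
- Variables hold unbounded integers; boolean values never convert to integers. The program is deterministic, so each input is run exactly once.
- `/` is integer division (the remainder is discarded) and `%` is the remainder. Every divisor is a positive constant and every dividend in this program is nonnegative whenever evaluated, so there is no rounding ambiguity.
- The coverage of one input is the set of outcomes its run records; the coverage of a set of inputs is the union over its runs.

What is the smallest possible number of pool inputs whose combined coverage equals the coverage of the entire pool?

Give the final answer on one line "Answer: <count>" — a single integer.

input #1 (w=3, y=2): covers B1=T, B1=F, B2=F, B3=T, B4=F, B5=F, B6=F, B7=T, B8=F, B9=F
input #2 (w=5, y=2): covers B1=T, B1=F, B2=F, B3=T, B4=F, B5=F, B6=F, B7=F, B8=F, B9=F
input #3 (w=5, y=1): covers B1=T, B1=F, B2=F, B3=T, B4=F, B5=F, B6=F, B7=F, B8=F, B9=F
input #4 (w=5, y=-1): covers B1=F, B2=F, B3=T, B4=F, B5=F, B6=F, B7=F, B8=F, B9=F
input #5 (w=7, y=-1): covers B1=F, B2=T, B4=F, B5=T, B6=F, B7=F, B8=T, B9=F
input #6 (w=2, y=2): covers B1=T, B1=F, B2=F, B3=T, B4=T, B6=F, B7=T, B8=F, B9=F
input #7 (w=6, y=-1): covers B1=F, B2=T, B4=T, B6=T, B8=T, B9=T
input #8 (w=2, y=1): covers B1=T, B1=F, B2=F, B3=T, B4=T, B6=F, B7=T, B8=F, B9=F
together the pool reaches 17 outcomes: B1=T, B1=F, B2=T, B2=F, B3=T, B4=T, B4=F, B5=T, B5=F, B6=T, B6=F, B7=T, B7=F, B8=T, B8=F, B9=T, B9=F
no size-1 subset reaches all 17 outcomes (best union: 10/17)
no size-2 subset reaches all 17 outcomes (best union: 15/17)
at size 3, {1, 5, 7} reaches all 17 outcomes; every lexicographically earlier size-3 subset fails

Answer: 3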